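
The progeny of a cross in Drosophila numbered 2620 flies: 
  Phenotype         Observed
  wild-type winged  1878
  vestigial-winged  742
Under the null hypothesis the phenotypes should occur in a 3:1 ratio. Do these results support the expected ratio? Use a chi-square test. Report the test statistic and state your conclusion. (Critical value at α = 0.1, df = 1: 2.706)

15.408; not consistent

The 3:1 ratio has 4 parts, so with N = 2620 the expected counts are:
  wild-type winged: 2620 × 3/4 = 1965
  vestigial-winged: 2620 × 1/4 = 655
χ² = Σ (O − E)² / E
  wild-type winged: (1878 − 1965)² / 1965 = 3.8519
  vestigial-winged: (742 − 655)² / 655 = 11.5557
χ² = 3.8519 + 11.5557 = 15.4076 ≈ 15.408
Degrees of freedom = 2 − 1 = 1; critical value at α = 0.1 is 2.706.
Since 15.408 > 2.706, we reject the null hypothesis — the data do not fit the 3:1 ratio.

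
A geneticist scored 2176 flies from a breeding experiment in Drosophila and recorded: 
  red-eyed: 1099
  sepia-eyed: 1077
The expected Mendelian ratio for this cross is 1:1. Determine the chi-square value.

Total ratio parts = 2. Expected numbers out of 2176:
  red-eyed: 2176 × 1/2 = 1088
  sepia-eyed: 2176 × 1/2 = 1088
χ² = Σ (O − E)² / E
  red-eyed: (1099 − 1088)² / 1088 = 0.1112
  sepia-eyed: (1077 − 1088)² / 1088 = 0.1112
χ² = 0.1112 + 0.1112 = 0.2224 ≈ 0.222

0.222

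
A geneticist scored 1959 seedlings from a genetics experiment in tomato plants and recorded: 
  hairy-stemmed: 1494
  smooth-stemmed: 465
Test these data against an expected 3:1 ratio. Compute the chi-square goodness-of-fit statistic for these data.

1.668

The 3:1 ratio has 4 parts, so with N = 1959 the expected counts are:
  hairy-stemmed: 1959 × 3/4 = 1469.25
  smooth-stemmed: 1959 × 1/4 = 489.75
χ² = Σ (O − E)² / E
  hairy-stemmed: (1494 − 1469.25)² / 1469.25 = 0.4169
  smooth-stemmed: (465 − 489.75)² / 489.75 = 1.2508
χ² = 0.4169 + 1.2508 = 1.6677 ≈ 1.668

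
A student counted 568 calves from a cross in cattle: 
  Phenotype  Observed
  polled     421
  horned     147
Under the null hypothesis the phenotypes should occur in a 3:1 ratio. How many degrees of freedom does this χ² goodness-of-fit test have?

A goodness-of-fit test with 2 phenotype classes has df = 2 − 1 = 1.

1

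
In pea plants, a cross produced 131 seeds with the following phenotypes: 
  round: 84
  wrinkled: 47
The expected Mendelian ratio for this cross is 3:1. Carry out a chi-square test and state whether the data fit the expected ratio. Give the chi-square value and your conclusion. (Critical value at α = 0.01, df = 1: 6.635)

8.267; not consistent

The 3:1 ratio has 4 parts, so with N = 131 the expected counts are:
  round: 131 × 3/4 = 98.25
  wrinkled: 131 × 1/4 = 32.75
χ² = Σ (O − E)² / E
  round: (84 − 98.25)² / 98.25 = 2.0668
  wrinkled: (47 − 32.75)² / 32.75 = 6.2004
χ² = 2.0668 + 6.2004 = 8.2672 ≈ 8.267
Degrees of freedom = 2 − 1 = 1; critical value at α = 0.01 is 6.635.
Since 8.267 > 6.635, we reject the null hypothesis — the data do not fit the 3:1 ratio.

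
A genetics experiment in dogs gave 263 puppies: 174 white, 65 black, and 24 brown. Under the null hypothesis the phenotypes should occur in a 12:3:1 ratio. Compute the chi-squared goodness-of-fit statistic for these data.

The 12:3:1 ratio has 16 parts, so with N = 263 the expected counts are:
  white: 263 × 12/16 = 197.25
  black: 263 × 3/16 = 49.3125
  brown: 263 × 1/16 = 16.4375
χ² = Σ (O − E)² / E
  white: (174 − 197.25)² / 197.25 = 2.7405
  black: (65 − 49.3125)² / 49.3125 = 4.9906
  brown: (24 − 16.4375)² / 16.4375 = 3.4793
χ² = 2.7405 + 4.9906 + 3.4793 = 11.2104 ≈ 11.210

11.210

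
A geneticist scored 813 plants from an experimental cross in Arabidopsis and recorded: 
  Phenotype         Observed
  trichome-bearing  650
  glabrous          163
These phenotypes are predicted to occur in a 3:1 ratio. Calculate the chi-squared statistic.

Total ratio parts = 4. Expected numbers out of 813:
  trichome-bearing: 813 × 3/4 = 609.75
  glabrous: 813 × 1/4 = 203.25
χ² = Σ (O − E)² / E
  trichome-bearing: (650 − 609.75)² / 609.75 = 2.6569
  glabrous: (163 − 203.25)² / 203.25 = 7.9708
χ² = 2.6569 + 7.9708 = 10.6277 ≈ 10.628

10.628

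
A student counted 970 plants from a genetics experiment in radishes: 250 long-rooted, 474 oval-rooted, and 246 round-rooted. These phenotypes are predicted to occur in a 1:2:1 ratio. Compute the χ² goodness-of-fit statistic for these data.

Expected counts for N = 970 under a 1:2:1 ratio (total parts = 4):
  long-rooted: 970 × 1/4 = 242.5
  oval-rooted: 970 × 2/4 = 485
  round-rooted: 970 × 1/4 = 242.5
χ² = Σ (O − E)² / E
  long-rooted: (250 − 242.5)² / 242.5 = 0.2320
  oval-rooted: (474 − 485)² / 485 = 0.2495
  round-rooted: (246 − 242.5)² / 242.5 = 0.0505
χ² = 0.2320 + 0.2495 + 0.0505 = 0.532

0.532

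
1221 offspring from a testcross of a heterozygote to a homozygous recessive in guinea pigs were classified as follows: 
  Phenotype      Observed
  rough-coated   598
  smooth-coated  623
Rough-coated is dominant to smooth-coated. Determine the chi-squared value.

A testcross of a heterozygote (Aa × aa) gives a 1:1 phenotypic ratio.
The 1:1 ratio has 2 parts, so with N = 1221 the expected counts are:
  rough-coated: 1221 × 1/2 = 610.5
  smooth-coated: 1221 × 1/2 = 610.5
χ² = Σ (O − E)² / E
  rough-coated: (598 − 610.5)² / 610.5 = 0.2559
  smooth-coated: (623 − 610.5)² / 610.5 = 0.2559
χ² = 0.2559 + 0.2559 = 0.5118 ≈ 0.512

0.512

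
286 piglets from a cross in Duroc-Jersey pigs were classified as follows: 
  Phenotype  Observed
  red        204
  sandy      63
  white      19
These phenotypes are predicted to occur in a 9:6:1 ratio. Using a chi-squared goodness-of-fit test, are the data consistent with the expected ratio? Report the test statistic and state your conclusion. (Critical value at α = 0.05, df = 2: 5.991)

Expected counts for N = 286 under a 9:6:1 ratio (total parts = 16):
  red: 286 × 9/16 = 160.875
  sandy: 286 × 6/16 = 107.25
  white: 286 × 1/16 = 17.875
χ² = Σ (O − E)² / E
  red: (204 − 160.875)² / 160.875 = 11.5603
  sandy: (63 − 107.25)² / 107.25 = 18.2570
  white: (19 − 17.875)² / 17.875 = 0.0708
χ² = 11.5603 + 18.2570 + 0.0708 = 29.8881 ≈ 29.888
Degrees of freedom = 3 − 1 = 2; critical value at α = 0.05 is 5.991.
Since 29.888 > 5.991, we reject the null hypothesis — the data do not fit the 9:6:1 ratio.

29.888; not consistent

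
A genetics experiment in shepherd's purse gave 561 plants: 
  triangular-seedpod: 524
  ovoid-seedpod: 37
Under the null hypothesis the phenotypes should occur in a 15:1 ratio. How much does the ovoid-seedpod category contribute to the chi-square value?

The 15:1 ratio has 16 parts, so with N = 561 the expected counts are:
  triangular-seedpod: 561 × 15/16 = 525.9375
  ovoid-seedpod: 561 × 1/16 = 35.0625
Contribution of ovoid-seedpod: (37 − 35.0625)² / 35.0625 = 0.1071

0.107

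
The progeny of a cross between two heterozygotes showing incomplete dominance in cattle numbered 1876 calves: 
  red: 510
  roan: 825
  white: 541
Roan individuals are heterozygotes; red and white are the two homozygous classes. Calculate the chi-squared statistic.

28.251

With incomplete dominance, a heterozygote × heterozygote cross gives a 1:2:1 phenotypic ratio.
Under the 1:2:1 hypothesis (Σ ratio = 4, N = 1876):
  red: 1876 × 1/4 = 469
  roan: 1876 × 2/4 = 938
  white: 1876 × 1/4 = 469
χ² = Σ (O − E)² / E
  red: (510 − 469)² / 469 = 3.5842
  roan: (825 − 938)² / 938 = 13.6130
  white: (541 − 469)² / 469 = 11.0533
χ² = 3.5842 + 13.6130 + 11.0533 = 28.2505 ≈ 28.251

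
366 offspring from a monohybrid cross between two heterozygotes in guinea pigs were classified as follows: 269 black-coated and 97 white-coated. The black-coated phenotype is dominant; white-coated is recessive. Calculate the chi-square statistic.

0.441

For a monohybrid cross between heterozygotes with complete dominance, the expected phenotypic ratio is 3:1.
Total ratio parts = 4. Expected numbers out of 366:
  black-coated: 366 × 3/4 = 274.5
  white-coated: 366 × 1/4 = 91.5
χ² = Σ (O − E)² / E
  black-coated: (269 − 274.5)² / 274.5 = 0.1102
  white-coated: (97 − 91.5)² / 91.5 = 0.3306
χ² = 0.1102 + 0.3306 = 0.4408 ≈ 0.441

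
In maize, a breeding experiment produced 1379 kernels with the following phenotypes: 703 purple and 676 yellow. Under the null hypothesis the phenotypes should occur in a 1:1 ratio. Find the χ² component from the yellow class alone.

Under the 1:1 hypothesis (Σ ratio = 2, N = 1379):
  purple: 1379 × 1/2 = 689.5
  yellow: 1379 × 1/2 = 689.5
Contribution of yellow: (676 − 689.5)² / 689.5 = 0.2643

0.264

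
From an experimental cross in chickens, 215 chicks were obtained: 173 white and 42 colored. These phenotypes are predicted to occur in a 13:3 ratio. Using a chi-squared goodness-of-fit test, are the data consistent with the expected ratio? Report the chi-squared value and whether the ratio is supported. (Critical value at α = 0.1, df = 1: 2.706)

Under the 13:3 hypothesis (Σ ratio = 16, N = 215):
  white: 215 × 13/16 = 174.6875
  colored: 215 × 3/16 = 40.3125
χ² = Σ (O − E)² / E
  white: (173 − 174.6875)² / 174.6875 = 0.0163
  colored: (42 − 40.3125)² / 40.3125 = 0.0706
χ² = 0.0163 + 0.0706 = 0.0869 ≈ 0.087
Degrees of freedom = 2 − 1 = 1; critical value at α = 0.1 is 2.706.
Since 0.087 < 2.706, we fail to reject the null hypothesis — the data are consistent with the 13:3 ratio.

0.087; consistent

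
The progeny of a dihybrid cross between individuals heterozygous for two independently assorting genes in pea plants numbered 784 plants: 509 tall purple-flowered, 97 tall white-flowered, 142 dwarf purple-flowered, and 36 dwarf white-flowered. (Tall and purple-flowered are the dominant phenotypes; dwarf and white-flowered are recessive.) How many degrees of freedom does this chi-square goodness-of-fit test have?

3

A dihybrid F₂ with independent assortment and complete dominance at both loci gives a 9:3:3:1 phenotypic ratio.
A goodness-of-fit test with 4 phenotype classes has df = 4 − 1 = 3.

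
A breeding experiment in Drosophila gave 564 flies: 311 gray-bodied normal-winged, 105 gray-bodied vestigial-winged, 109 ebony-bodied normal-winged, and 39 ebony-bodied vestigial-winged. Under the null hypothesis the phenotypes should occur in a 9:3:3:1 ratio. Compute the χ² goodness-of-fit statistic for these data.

Under the 9:3:3:1 hypothesis (Σ ratio = 16, N = 564):
  gray-bodied normal-winged: 564 × 9/16 = 317.25
  gray-bodied vestigial-winged: 564 × 3/16 = 105.75
  ebony-bodied normal-winged: 564 × 3/16 = 105.75
  ebony-bodied vestigial-winged: 564 × 1/16 = 35.25
χ² = Σ (O − E)² / E
  gray-bodied normal-winged: (311 − 317.25)² / 317.25 = 0.1231
  gray-bodied vestigial-winged: (105 − 105.75)² / 105.75 = 0.0053
  ebony-bodied normal-winged: (109 − 105.75)² / 105.75 = 0.0999
  ebony-bodied vestigial-winged: (39 − 35.25)² / 35.25 = 0.3989
χ² = 0.1231 + 0.0053 + 0.0999 + 0.3989 = 0.6272 ≈ 0.627

0.627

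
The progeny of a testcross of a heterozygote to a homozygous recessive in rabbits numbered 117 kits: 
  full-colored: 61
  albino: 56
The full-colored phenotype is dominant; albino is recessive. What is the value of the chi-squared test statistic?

0.214

A testcross of a heterozygote (Aa × aa) gives a 1:1 phenotypic ratio.
Under the 1:1 hypothesis (Σ ratio = 2, N = 117):
  full-colored: 117 × 1/2 = 58.5
  albino: 117 × 1/2 = 58.5
χ² = Σ (O − E)² / E
  full-colored: (61 − 58.5)² / 58.5 = 0.1068
  albino: (56 − 58.5)² / 58.5 = 0.1068
χ² = 0.1068 + 0.1068 = 0.2136 ≈ 0.214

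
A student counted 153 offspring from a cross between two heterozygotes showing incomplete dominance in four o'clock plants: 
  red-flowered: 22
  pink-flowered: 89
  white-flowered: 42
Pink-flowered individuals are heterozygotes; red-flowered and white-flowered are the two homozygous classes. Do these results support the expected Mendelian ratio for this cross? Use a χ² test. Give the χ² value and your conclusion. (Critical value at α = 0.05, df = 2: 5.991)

With incomplete dominance, a heterozygote × heterozygote cross gives a 1:2:1 phenotypic ratio.
Total ratio parts = 4. Expected numbers out of 153:
  red-flowered: 153 × 1/4 = 38.25
  pink-flowered: 153 × 2/4 = 76.5
  white-flowered: 153 × 1/4 = 38.25
χ² = Σ (O − E)² / E
  red-flowered: (22 − 38.25)² / 38.25 = 6.9036
  pink-flowered: (89 − 76.5)² / 76.5 = 2.0425
  white-flowered: (42 − 38.25)² / 38.25 = 0.3676
χ² = 6.9036 + 2.0425 + 0.3676 = 9.3137 ≈ 9.314
Degrees of freedom = 3 − 1 = 2; critical value at α = 0.05 is 5.991.
Since 9.314 > 5.991, we reject the null hypothesis — the data do not fit the 1:2:1 ratio.

9.314; not consistent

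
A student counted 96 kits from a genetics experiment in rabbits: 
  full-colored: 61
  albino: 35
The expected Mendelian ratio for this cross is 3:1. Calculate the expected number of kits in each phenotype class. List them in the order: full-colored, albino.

72, 24

Expected counts for N = 96 under a 3:1 ratio (total parts = 4):
  full-colored: 96 × 3/4 = 72
  albino: 96 × 1/4 = 24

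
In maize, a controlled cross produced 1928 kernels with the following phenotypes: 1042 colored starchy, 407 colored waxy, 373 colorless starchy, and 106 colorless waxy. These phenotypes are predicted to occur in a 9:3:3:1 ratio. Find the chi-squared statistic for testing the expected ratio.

Under the 9:3:3:1 hypothesis (Σ ratio = 16, N = 1928):
  colored starchy: 1928 × 9/16 = 1084.5
  colored waxy: 1928 × 3/16 = 361.5
  colorless starchy: 1928 × 3/16 = 361.5
  colorless waxy: 1928 × 1/16 = 120.5
χ² = Σ (O − E)² / E
  colored starchy: (1042 − 1084.5)² / 1084.5 = 1.6655
  colored waxy: (407 − 361.5)² / 361.5 = 5.7268
  colorless starchy: (373 − 361.5)² / 361.5 = 0.3658
  colorless waxy: (106 − 120.5)² / 120.5 = 1.7448
χ² = 1.6655 + 5.7268 + 0.3658 + 1.7448 = 9.5029 ≈ 9.503

9.503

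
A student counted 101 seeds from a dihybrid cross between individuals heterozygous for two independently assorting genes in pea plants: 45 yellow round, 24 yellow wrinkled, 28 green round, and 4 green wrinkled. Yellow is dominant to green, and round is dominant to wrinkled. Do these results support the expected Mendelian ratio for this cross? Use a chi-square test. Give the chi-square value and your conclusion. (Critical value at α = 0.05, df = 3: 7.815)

A dihybrid F₂ with independent assortment and complete dominance at both loci gives a 9:3:3:1 phenotypic ratio.
Under the 9:3:3:1 hypothesis (Σ ratio = 16, N = 101):
  yellow round: 101 × 9/16 = 56.8125
  yellow wrinkled: 101 × 3/16 = 18.9375
  green round: 101 × 3/16 = 18.9375
  green wrinkled: 101 × 1/16 = 6.3125
χ² = Σ (O − E)² / E
  yellow round: (45 − 56.8125)² / 56.8125 = 2.4561
  yellow wrinkled: (24 − 18.9375)² / 18.9375 = 1.3533
  green round: (28 − 18.9375)² / 18.9375 = 4.3368
  green wrinkled: (4 − 6.3125)² / 6.3125 = 0.8472
χ² = 2.4561 + 1.3533 + 4.3368 + 0.8472 = 8.9934 ≈ 8.993
Degrees of freedom = 4 − 1 = 3; critical value at α = 0.05 is 7.815.
Since 8.993 > 7.815, we reject the null hypothesis — the data do not fit the 9:3:3:1 ratio.

8.993; not consistent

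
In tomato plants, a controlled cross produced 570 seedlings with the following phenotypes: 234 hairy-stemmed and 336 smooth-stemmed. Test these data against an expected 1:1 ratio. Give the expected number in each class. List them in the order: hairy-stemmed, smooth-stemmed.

285, 285

Under the 1:1 hypothesis (Σ ratio = 2, N = 570):
  hairy-stemmed: 570 × 1/2 = 285
  smooth-stemmed: 570 × 1/2 = 285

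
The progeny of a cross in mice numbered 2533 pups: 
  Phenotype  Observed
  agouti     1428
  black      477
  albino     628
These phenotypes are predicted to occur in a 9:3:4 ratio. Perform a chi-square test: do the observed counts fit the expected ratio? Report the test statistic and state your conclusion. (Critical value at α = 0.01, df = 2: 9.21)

0.060; consistent

Total ratio parts = 16. Expected numbers out of 2533:
  agouti: 2533 × 9/16 = 1424.8125
  black: 2533 × 3/16 = 474.9375
  albino: 2533 × 4/16 = 633.25
χ² = Σ (O − E)² / E
  agouti: (1428 − 1424.8125)² / 1424.8125 = 0.0071
  black: (477 − 474.9375)² / 474.9375 = 0.0090
  albino: (628 − 633.25)² / 633.25 = 0.0435
χ² = 0.0071 + 0.0090 + 0.0435 = 0.0596 ≈ 0.060
Degrees of freedom = 3 − 1 = 2; critical value at α = 0.01 is 9.21.
Since 0.060 < 9.21, we fail to reject the null hypothesis — the data are consistent with the 9:3:4 ratio.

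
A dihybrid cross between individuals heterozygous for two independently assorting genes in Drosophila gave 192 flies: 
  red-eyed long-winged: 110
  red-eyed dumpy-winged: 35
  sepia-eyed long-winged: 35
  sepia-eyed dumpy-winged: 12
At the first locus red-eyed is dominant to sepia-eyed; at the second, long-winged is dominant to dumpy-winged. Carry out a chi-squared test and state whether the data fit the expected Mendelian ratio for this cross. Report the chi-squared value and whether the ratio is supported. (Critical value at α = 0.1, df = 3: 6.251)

A dihybrid F₂ with independent assortment and complete dominance at both loci gives a 9:3:3:1 phenotypic ratio.
Expected counts for N = 192 under a 9:3:3:1 ratio (total parts = 16):
  red-eyed long-winged: 192 × 9/16 = 108
  red-eyed dumpy-winged: 192 × 3/16 = 36
  sepia-eyed long-winged: 192 × 3/16 = 36
  sepia-eyed dumpy-winged: 192 × 1/16 = 12
χ² = Σ (O − E)² / E
  red-eyed long-winged: (110 − 108)² / 108 = 0.0370
  red-eyed dumpy-winged: (35 − 36)² / 36 = 0.0278
  sepia-eyed long-winged: (35 − 36)² / 36 = 0.0278
  sepia-eyed dumpy-winged: (12 − 12)² / 12 = 0.0000
χ² = 0.0370 + 0.0278 + 0.0278 + 0.0000 = 0.0926 ≈ 0.093
Degrees of freedom = 4 − 1 = 3; critical value at α = 0.1 is 6.251.
Since 0.093 < 6.251, we fail to reject the null hypothesis — the data are consistent with the 9:3:3:1 ratio.

0.093; consistent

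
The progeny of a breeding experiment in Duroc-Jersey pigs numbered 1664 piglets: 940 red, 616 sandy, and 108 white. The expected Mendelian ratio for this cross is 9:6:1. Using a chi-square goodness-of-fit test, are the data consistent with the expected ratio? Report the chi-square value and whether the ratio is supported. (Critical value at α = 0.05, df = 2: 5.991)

0.274; consistent

Expected counts for N = 1664 under a 9:6:1 ratio (total parts = 16):
  red: 1664 × 9/16 = 936
  sandy: 1664 × 6/16 = 624
  white: 1664 × 1/16 = 104
χ² = Σ (O − E)² / E
  red: (940 − 936)² / 936 = 0.0171
  sandy: (616 − 624)² / 624 = 0.1026
  white: (108 − 104)² / 104 = 0.1538
χ² = 0.0171 + 0.1026 + 0.1538 = 0.2735 ≈ 0.274
Degrees of freedom = 3 − 1 = 2; critical value at α = 0.05 is 5.991.
Since 0.274 < 5.991, we fail to reject the null hypothesis — the data are consistent with the 9:6:1 ratio.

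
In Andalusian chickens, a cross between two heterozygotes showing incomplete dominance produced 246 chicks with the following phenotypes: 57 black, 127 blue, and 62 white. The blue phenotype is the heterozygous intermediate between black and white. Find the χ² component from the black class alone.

0.329

With incomplete dominance, a heterozygote × heterozygote cross gives a 1:2:1 phenotypic ratio.
Expected counts for N = 246 under a 1:2:1 ratio (total parts = 4):
  black: 246 × 1/4 = 61.5
  blue: 246 × 2/4 = 123
  white: 246 × 1/4 = 61.5
Contribution of black: (57 − 61.5)² / 61.5 = 0.3293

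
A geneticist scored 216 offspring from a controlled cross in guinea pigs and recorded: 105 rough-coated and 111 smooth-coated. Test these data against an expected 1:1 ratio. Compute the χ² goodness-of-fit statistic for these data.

Expected counts for N = 216 under a 1:1 ratio (total parts = 2):
  rough-coated: 216 × 1/2 = 108
  smooth-coated: 216 × 1/2 = 108
χ² = Σ (O − E)² / E
  rough-coated: (105 − 108)² / 108 = 0.0833
  smooth-coated: (111 − 108)² / 108 = 0.0833
χ² = 0.0833 + 0.0833 = 0.1666 ≈ 0.167

0.167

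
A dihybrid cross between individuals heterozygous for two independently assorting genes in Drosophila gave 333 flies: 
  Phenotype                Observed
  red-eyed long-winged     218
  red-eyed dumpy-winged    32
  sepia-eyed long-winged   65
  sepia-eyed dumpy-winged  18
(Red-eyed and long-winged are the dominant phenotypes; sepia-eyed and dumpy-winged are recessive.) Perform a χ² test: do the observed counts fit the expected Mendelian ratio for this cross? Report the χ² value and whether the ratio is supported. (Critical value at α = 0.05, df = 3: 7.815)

A dihybrid F₂ with independent assortment and complete dominance at both loci gives a 9:3:3:1 phenotypic ratio.
Expected counts for N = 333 under a 9:3:3:1 ratio (total parts = 16):
  red-eyed long-winged: 333 × 9/16 = 187.3125
  red-eyed dumpy-winged: 333 × 3/16 = 62.4375
  sepia-eyed long-winged: 333 × 3/16 = 62.4375
  sepia-eyed dumpy-winged: 333 × 1/16 = 20.8125
χ² = Σ (O − E)² / E
  red-eyed long-winged: (218 − 187.3125)² / 187.3125 = 5.0275
  red-eyed dumpy-winged: (32 − 62.4375)² / 62.4375 = 14.8379
  sepia-eyed long-winged: (65 − 62.4375)² / 62.4375 = 0.1052
  sepia-eyed dumpy-winged: (18 − 20.8125)² / 20.8125 = 0.3801
χ² = 5.0275 + 14.8379 + 0.1052 + 0.3801 = 20.3507 ≈ 20.351
Degrees of freedom = 4 − 1 = 3; critical value at α = 0.05 is 7.815.
Since 20.351 > 7.815, we reject the null hypothesis — the data do not fit the 9:3:3:1 ratio.

20.351; not consistent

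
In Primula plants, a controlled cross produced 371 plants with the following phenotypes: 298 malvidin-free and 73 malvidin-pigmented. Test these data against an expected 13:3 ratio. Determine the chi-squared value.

0.209

The 13:3 ratio has 16 parts, so with N = 371 the expected counts are:
  malvidin-free: 371 × 13/16 = 301.4375
  malvidin-pigmented: 371 × 3/16 = 69.5625
χ² = Σ (O − E)² / E
  malvidin-free: (298 − 301.4375)² / 301.4375 = 0.0392
  malvidin-pigmented: (73 − 69.5625)² / 69.5625 = 0.1699
χ² = 0.0392 + 0.1699 = 0.2091 ≈ 0.209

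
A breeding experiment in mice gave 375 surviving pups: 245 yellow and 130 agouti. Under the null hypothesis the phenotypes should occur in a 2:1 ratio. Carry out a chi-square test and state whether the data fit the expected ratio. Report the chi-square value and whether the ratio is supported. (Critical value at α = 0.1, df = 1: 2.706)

0.300; consistent

The 2:1 ratio has 3 parts, so with N = 375 the expected counts are:
  yellow: 375 × 2/3 = 250
  agouti: 375 × 1/3 = 125
χ² = Σ (O − E)² / E
  yellow: (245 − 250)² / 250 = 0.1000
  agouti: (130 − 125)² / 125 = 0.2000
χ² = 0.1000 + 0.2000 = 0.300
Degrees of freedom = 2 − 1 = 1; critical value at α = 0.1 is 2.706.
Since 0.300 < 2.706, we fail to reject the null hypothesis — the data are consistent with the 2:1 ratio.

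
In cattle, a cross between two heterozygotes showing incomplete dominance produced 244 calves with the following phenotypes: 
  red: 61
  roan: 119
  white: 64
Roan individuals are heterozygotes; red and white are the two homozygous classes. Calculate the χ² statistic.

0.221

With incomplete dominance, a heterozygote × heterozygote cross gives a 1:2:1 phenotypic ratio.
Total ratio parts = 4. Expected numbers out of 244:
  red: 244 × 1/4 = 61
  roan: 244 × 2/4 = 122
  white: 244 × 1/4 = 61
χ² = Σ (O − E)² / E
  red: (61 − 61)² / 61 = 0.0000
  roan: (119 − 122)² / 122 = 0.0738
  white: (64 − 61)² / 61 = 0.1475
χ² = 0.0000 + 0.0738 + 0.1475 = 0.2213 ≈ 0.221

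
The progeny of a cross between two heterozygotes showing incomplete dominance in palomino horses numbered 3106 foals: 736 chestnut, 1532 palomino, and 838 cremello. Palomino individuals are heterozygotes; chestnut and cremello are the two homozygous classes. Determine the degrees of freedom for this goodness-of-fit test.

2

With incomplete dominance, a heterozygote × heterozygote cross gives a 1:2:1 phenotypic ratio.
A goodness-of-fit test with 3 phenotype classes has df = 3 − 1 = 2.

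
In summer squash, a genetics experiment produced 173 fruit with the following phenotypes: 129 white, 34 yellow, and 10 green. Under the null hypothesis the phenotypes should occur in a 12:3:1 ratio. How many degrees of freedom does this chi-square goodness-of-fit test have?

2

A goodness-of-fit test with 3 phenotype classes has df = 3 − 1 = 2.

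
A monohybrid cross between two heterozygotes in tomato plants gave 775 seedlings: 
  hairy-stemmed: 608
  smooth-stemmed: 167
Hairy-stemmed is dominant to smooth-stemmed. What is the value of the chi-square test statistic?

For a monohybrid cross between heterozygotes with complete dominance, the expected phenotypic ratio is 3:1.
Expected counts for N = 775 under a 3:1 ratio (total parts = 4):
  hairy-stemmed: 775 × 3/4 = 581.25
  smooth-stemmed: 775 × 1/4 = 193.75
χ² = Σ (O − E)² / E
  hairy-stemmed: (608 − 581.25)² / 581.25 = 1.2311
  smooth-stemmed: (167 − 193.75)² / 193.75 = 3.6932
χ² = 1.2311 + 3.6932 = 4.9243 ≈ 4.924

4.924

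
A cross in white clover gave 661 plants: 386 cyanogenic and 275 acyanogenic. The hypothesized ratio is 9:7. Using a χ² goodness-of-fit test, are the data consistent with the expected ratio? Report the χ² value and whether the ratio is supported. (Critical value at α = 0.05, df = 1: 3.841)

1.237; consistent

Under the 9:7 hypothesis (Σ ratio = 16, N = 661):
  cyanogenic: 661 × 9/16 = 371.8125
  acyanogenic: 661 × 7/16 = 289.1875
χ² = Σ (O − E)² / E
  cyanogenic: (386 − 371.8125)² / 371.8125 = 0.5414
  acyanogenic: (275 − 289.1875)² / 289.1875 = 0.6960
χ² = 0.5414 + 0.6960 = 1.2374 ≈ 1.237
Degrees of freedom = 2 − 1 = 1; critical value at α = 0.05 is 3.841.
Since 1.237 < 3.841, we fail to reject the null hypothesis — the data are consistent with the 9:7 ratio.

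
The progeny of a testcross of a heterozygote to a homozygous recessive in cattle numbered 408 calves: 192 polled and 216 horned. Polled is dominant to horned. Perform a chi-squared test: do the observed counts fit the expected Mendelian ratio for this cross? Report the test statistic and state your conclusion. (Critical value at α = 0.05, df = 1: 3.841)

A testcross of a heterozygote (Aa × aa) gives a 1:1 phenotypic ratio.
Total ratio parts = 2. Expected numbers out of 408:
  polled: 408 × 1/2 = 204
  horned: 408 × 1/2 = 204
χ² = Σ (O − E)² / E
  polled: (192 − 204)² / 204 = 0.7059
  horned: (216 − 204)² / 204 = 0.7059
χ² = 0.7059 + 0.7059 = 1.4118 ≈ 1.412
Degrees of freedom = 2 − 1 = 1; critical value at α = 0.05 is 3.841.
Since 1.412 < 3.841, we fail to reject the null hypothesis — the data are consistent with the 1:1 ratio.

1.412; consistent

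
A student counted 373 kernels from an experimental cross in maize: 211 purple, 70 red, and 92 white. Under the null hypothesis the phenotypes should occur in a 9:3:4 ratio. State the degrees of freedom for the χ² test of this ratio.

A goodness-of-fit test with 3 phenotype classes has df = 3 − 1 = 2.

2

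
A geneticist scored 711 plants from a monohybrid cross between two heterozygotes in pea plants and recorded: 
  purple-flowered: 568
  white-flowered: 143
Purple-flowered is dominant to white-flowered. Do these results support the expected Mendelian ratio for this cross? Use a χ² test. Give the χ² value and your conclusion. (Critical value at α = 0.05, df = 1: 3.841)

For a monohybrid cross between heterozygotes with complete dominance, the expected phenotypic ratio is 3:1.
The 3:1 ratio has 4 parts, so with N = 711 the expected counts are:
  purple-flowered: 711 × 3/4 = 533.25
  white-flowered: 711 × 1/4 = 177.75
χ² = Σ (O − E)² / E
  purple-flowered: (568 − 533.25)² / 533.25 = 2.2645
  white-flowered: (143 − 177.75)² / 177.75 = 6.7936
χ² = 2.2645 + 6.7936 = 9.0581 ≈ 9.058
Degrees of freedom = 2 − 1 = 1; critical value at α = 0.05 is 3.841.
Since 9.058 > 3.841, we reject the null hypothesis — the data do not fit the 3:1 ratio.

9.058; not consistent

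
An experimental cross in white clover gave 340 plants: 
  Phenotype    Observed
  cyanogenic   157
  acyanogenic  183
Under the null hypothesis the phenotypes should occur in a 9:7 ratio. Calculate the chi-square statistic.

Total ratio parts = 16. Expected numbers out of 340:
  cyanogenic: 340 × 9/16 = 191.25
  acyanogenic: 340 × 7/16 = 148.75
χ² = Σ (O − E)² / E
  cyanogenic: (157 − 191.25)² / 191.25 = 6.1337
  acyanogenic: (183 − 148.75)² / 148.75 = 7.8861
χ² = 6.1337 + 7.8861 = 14.0198 ≈ 14.020

14.020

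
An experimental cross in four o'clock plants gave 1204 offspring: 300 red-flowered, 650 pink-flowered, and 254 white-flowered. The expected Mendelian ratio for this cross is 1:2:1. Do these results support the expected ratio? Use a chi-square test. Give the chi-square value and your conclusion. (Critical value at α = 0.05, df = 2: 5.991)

The 1:2:1 ratio has 4 parts, so with N = 1204 the expected counts are:
  red-flowered: 1204 × 1/4 = 301
  pink-flowered: 1204 × 2/4 = 602
  white-flowered: 1204 × 1/4 = 301
χ² = Σ (O − E)² / E
  red-flowered: (300 − 301)² / 301 = 0.0033
  pink-flowered: (650 − 602)² / 602 = 3.8272
  white-flowered: (254 − 301)² / 301 = 7.3389
χ² = 0.0033 + 3.8272 + 7.3389 = 11.1694 ≈ 11.169
Degrees of freedom = 3 − 1 = 2; critical value at α = 0.05 is 5.991.
Since 11.169 > 5.991, we reject the null hypothesis — the data do not fit the 1:2:1 ratio.

11.169; not consistent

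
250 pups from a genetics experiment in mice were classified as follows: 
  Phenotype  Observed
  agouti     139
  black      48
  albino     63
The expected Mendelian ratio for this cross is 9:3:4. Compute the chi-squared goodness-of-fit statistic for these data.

0.050

Expected counts for N = 250 under a 9:3:4 ratio (total parts = 16):
  agouti: 250 × 9/16 = 140.625
  black: 250 × 3/16 = 46.875
  albino: 250 × 4/16 = 62.5
χ² = Σ (O − E)² / E
  agouti: (139 − 140.625)² / 140.625 = 0.0188
  black: (48 − 46.875)² / 46.875 = 0.0270
  albino: (63 − 62.5)² / 62.5 = 0.0040
χ² = 0.0188 + 0.0270 + 0.0040 = 0.0498 ≈ 0.050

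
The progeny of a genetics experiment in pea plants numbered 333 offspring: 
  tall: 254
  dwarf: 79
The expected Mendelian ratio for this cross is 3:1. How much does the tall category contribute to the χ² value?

0.072

Expected counts for N = 333 under a 3:1 ratio (total parts = 4):
  tall: 333 × 3/4 = 249.75
  dwarf: 333 × 1/4 = 83.25
Contribution of tall: (254 − 249.75)² / 249.75 = 0.0723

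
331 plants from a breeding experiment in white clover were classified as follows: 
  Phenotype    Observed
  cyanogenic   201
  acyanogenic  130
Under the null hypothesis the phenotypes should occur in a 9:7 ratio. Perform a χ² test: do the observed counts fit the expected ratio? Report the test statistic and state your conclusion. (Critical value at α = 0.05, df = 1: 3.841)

Total ratio parts = 16. Expected numbers out of 331:
  cyanogenic: 331 × 9/16 = 186.1875
  acyanogenic: 331 × 7/16 = 144.8125
χ² = Σ (O − E)² / E
  cyanogenic: (201 − 186.1875)² / 186.1875 = 1.1784
  acyanogenic: (130 − 144.8125)² / 144.8125 = 1.5151
χ² = 1.1784 + 1.5151 = 2.6935 ≈ 2.694
Degrees of freedom = 2 − 1 = 1; critical value at α = 0.05 is 3.841.
Since 2.694 < 3.841, we fail to reject the null hypothesis — the data are consistent with the 9:7 ratio.

2.694; consistent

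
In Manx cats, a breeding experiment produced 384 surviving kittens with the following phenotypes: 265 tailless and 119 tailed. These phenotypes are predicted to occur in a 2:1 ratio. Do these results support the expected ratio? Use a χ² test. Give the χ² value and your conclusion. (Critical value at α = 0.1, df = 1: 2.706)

The 2:1 ratio has 3 parts, so with N = 384 the expected counts are:
  tailless: 384 × 2/3 = 256
  tailed: 384 × 1/3 = 128
χ² = Σ (O − E)² / E
  tailless: (265 − 256)² / 256 = 0.3164
  tailed: (119 − 128)² / 128 = 0.6328
χ² = 0.3164 + 0.6328 = 0.9492 ≈ 0.949
Degrees of freedom = 2 − 1 = 1; critical value at α = 0.1 is 2.706.
Since 0.949 < 2.706, we fail to reject the null hypothesis — the data are consistent with the 2:1 ratio.

0.949; consistent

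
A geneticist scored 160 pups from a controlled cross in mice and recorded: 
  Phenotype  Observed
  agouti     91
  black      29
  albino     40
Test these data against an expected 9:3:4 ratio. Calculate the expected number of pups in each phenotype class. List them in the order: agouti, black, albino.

90, 30, 40

The 9:3:4 ratio has 16 parts, so with N = 160 the expected counts are:
  agouti: 160 × 9/16 = 90
  black: 160 × 3/16 = 30
  albino: 160 × 4/16 = 40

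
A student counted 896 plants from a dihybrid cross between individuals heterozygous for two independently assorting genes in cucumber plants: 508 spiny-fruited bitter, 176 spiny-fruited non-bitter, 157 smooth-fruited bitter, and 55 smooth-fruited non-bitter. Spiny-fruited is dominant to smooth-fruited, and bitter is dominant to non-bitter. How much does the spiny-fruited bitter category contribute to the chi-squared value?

0.032

A dihybrid F₂ with independent assortment and complete dominance at both loci gives a 9:3:3:1 phenotypic ratio.
The 9:3:3:1 ratio has 16 parts, so with N = 896 the expected counts are:
  spiny-fruited bitter: 896 × 9/16 = 504
  spiny-fruited non-bitter: 896 × 3/16 = 168
  smooth-fruited bitter: 896 × 3/16 = 168
  smooth-fruited non-bitter: 896 × 1/16 = 56
Contribution of spiny-fruited bitter: (508 − 504)² / 504 = 0.0317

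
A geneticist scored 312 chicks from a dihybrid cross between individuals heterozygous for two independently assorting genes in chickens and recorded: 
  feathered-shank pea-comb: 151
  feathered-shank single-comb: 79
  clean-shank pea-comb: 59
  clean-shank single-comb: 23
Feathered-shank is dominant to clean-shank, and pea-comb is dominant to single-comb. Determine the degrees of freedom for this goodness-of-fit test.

A dihybrid F₂ with independent assortment and complete dominance at both loci gives a 9:3:3:1 phenotypic ratio.
A goodness-of-fit test with 4 phenotype classes has df = 4 − 1 = 3.

3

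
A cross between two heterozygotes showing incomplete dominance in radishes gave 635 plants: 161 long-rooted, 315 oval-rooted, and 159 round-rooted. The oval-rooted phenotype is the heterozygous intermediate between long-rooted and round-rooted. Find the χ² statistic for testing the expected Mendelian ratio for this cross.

With incomplete dominance, a heterozygote × heterozygote cross gives a 1:2:1 phenotypic ratio.
Expected counts for N = 635 under a 1:2:1 ratio (total parts = 4):
  long-rooted: 635 × 1/4 = 158.75
  oval-rooted: 635 × 2/4 = 317.5
  round-rooted: 635 × 1/4 = 158.75
χ² = Σ (O − E)² / E
  long-rooted: (161 − 158.75)² / 158.75 = 0.0319
  oval-rooted: (315 − 317.5)² / 317.5 = 0.0197
  round-rooted: (159 − 158.75)² / 158.75 = 0.0004
χ² = 0.0319 + 0.0197 + 0.0004 = 0.052

0.052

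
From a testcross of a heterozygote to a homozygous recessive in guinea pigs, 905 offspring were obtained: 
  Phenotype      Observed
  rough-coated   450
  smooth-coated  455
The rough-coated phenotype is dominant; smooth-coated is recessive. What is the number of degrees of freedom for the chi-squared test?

A testcross of a heterozygote (Aa × aa) gives a 1:1 phenotypic ratio.
A goodness-of-fit test with 2 phenotype classes has df = 2 − 1 = 1.

1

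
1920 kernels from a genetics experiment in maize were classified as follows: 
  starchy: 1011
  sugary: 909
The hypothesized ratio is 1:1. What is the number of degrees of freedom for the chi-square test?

1

A goodness-of-fit test with 2 phenotype classes has df = 2 − 1 = 1.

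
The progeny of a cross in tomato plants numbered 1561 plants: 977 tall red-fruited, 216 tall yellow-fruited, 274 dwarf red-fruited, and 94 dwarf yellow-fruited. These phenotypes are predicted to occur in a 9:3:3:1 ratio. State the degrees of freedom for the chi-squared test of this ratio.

3

A goodness-of-fit test with 4 phenotype classes has df = 4 − 1 = 3.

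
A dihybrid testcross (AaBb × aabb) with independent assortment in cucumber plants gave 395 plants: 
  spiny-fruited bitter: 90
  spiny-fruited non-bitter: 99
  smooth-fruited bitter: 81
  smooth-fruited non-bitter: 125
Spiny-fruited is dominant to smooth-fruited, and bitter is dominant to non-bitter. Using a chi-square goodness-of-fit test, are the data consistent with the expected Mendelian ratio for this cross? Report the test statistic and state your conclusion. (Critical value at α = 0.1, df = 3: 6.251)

A dihybrid testcross with independent assortment gives a 1:1:1:1 ratio.
Total ratio parts = 4. Expected numbers out of 395:
  spiny-fruited bitter: 395 × 1/4 = 98.75
  spiny-fruited non-bitter: 395 × 1/4 = 98.75
  smooth-fruited bitter: 395 × 1/4 = 98.75
  smooth-fruited non-bitter: 395 × 1/4 = 98.75
χ² = Σ (O − E)² / E
  spiny-fruited bitter: (90 − 98.75)² / 98.75 = 0.7753
  spiny-fruited non-bitter: (99 − 98.75)² / 98.75 = 0.0006
  smooth-fruited bitter: (81 − 98.75)² / 98.75 = 3.1905
  smooth-fruited non-bitter: (125 − 98.75)² / 98.75 = 6.9778
χ² = 0.7753 + 0.0006 + 3.1905 + 6.9778 = 10.9442 ≈ 10.944
Degrees of freedom = 4 − 1 = 3; critical value at α = 0.1 is 6.251.
Since 10.944 > 6.251, we reject the null hypothesis — the data do not fit the 1:1:1:1 ratio.

10.944; not consistent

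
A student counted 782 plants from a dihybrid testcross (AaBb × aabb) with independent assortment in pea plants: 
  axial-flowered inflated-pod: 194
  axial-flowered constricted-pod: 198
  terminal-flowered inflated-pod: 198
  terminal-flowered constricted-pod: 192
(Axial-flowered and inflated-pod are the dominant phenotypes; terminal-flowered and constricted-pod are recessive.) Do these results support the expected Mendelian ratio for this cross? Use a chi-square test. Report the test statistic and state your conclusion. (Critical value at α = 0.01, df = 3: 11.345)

0.138; consistent

A dihybrid testcross with independent assortment gives a 1:1:1:1 ratio.
The 1:1:1:1 ratio has 4 parts, so with N = 782 the expected counts are:
  axial-flowered inflated-pod: 782 × 1/4 = 195.5
  axial-flowered constricted-pod: 782 × 1/4 = 195.5
  terminal-flowered inflated-pod: 782 × 1/4 = 195.5
  terminal-flowered constricted-pod: 782 × 1/4 = 195.5
χ² = Σ (O − E)² / E
  axial-flowered inflated-pod: (194 − 195.5)² / 195.5 = 0.0115
  axial-flowered constricted-pod: (198 − 195.5)² / 195.5 = 0.0320
  terminal-flowered inflated-pod: (198 − 195.5)² / 195.5 = 0.0320
  terminal-flowered constricted-pod: (192 − 195.5)² / 195.5 = 0.0627
χ² = 0.0115 + 0.0320 + 0.0320 + 0.0627 = 0.1382 ≈ 0.138
Degrees of freedom = 4 − 1 = 3; critical value at α = 0.01 is 11.345.
Since 0.138 < 11.345, we fail to reject the null hypothesis — the data are consistent with the 1:1:1:1 ratio.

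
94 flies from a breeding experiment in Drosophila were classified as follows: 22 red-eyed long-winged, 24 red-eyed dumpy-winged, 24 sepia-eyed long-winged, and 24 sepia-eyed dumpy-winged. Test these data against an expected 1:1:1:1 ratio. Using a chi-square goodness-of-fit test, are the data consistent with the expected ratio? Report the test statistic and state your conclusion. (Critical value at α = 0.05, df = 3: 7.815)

0.128; consistent

Total ratio parts = 4. Expected numbers out of 94:
  red-eyed long-winged: 94 × 1/4 = 23.5
  red-eyed dumpy-winged: 94 × 1/4 = 23.5
  sepia-eyed long-winged: 94 × 1/4 = 23.5
  sepia-eyed dumpy-winged: 94 × 1/4 = 23.5
χ² = Σ (O − E)² / E
  red-eyed long-winged: (22 − 23.5)² / 23.5 = 0.0957
  red-eyed dumpy-winged: (24 − 23.5)² / 23.5 = 0.0106
  sepia-eyed long-winged: (24 − 23.5)² / 23.5 = 0.0106
  sepia-eyed dumpy-winged: (24 − 23.5)² / 23.5 = 0.0106
χ² = 0.0957 + 0.0106 + 0.0106 + 0.0106 = 0.1275 ≈ 0.128
Degrees of freedom = 4 − 1 = 3; critical value at α = 0.05 is 7.815.
Since 0.128 < 7.815, we fail to reject the null hypothesis — the data are consistent with the 1:1:1:1 ratio.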